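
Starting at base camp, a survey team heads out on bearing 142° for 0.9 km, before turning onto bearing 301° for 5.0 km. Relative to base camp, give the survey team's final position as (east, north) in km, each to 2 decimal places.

Leg 1 (142°, 0.9 km): east 0.9 sin 142° = 0.55, north 0.9 cos 142° = -0.71
Leg 2 (301°, 5.0 km): east 5.0 sin 301° = -4.29, north 5.0 cos 301° = 2.58
Summing: -3.73 km east, 1.87 km north → (-3.73, 1.87).

(-3.73, 1.87)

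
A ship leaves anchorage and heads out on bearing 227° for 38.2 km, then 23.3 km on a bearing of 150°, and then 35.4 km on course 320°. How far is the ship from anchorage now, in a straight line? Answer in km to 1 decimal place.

43.5 km

Leg 1 (227°, 38.2 km): east 38.2 sin 227° = -27.94, north 38.2 cos 227° = -26.05
Leg 2 (150°, 23.3 km): east 23.3 sin 150° = 11.65, north 23.3 cos 150° = -20.18
Leg 3 (320°, 35.4 km): east 35.4 sin 320° = -22.75, north 35.4 cos 320° = 27.12
Net: -39.04 east, -19.11 north. Distance = √((-39.04)² + (-19.11)²) = 43.470 km.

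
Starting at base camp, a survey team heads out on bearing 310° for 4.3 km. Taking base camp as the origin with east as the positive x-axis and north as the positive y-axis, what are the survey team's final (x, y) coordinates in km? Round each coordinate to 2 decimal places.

Leg 1 (310°, 4.3 km): east 4.3 sin 310° = -3.29, north 4.3 cos 310° = 2.76
Summing: -3.29 km east, 2.76 km north → (-3.29, 2.76).

(-3.29, 2.76)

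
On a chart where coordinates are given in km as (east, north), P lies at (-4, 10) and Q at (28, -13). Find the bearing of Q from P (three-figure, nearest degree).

126°

Δeast = 28 − -4 = 32.00; Δnorth = -13 − 10 = -23.00.
Bearing = atan2(Δeast, Δnorth) mod 360° = 125.71° ≈ 126°.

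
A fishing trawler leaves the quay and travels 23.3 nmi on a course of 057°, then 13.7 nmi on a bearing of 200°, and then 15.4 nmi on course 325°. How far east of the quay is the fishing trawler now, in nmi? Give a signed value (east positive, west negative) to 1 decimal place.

6.0 nmi

Leg 1 (057°, 23.3 nmi): east 23.3 sin 57° = 19.54, north 23.3 cos 57° = 12.69
Leg 2 (200°, 13.7 nmi): east 13.7 sin 200° = -4.69, north 13.7 cos 200° = -12.87
Leg 3 (325°, 15.4 nmi): east 15.4 sin 325° = -8.83, north 15.4 cos 325° = 12.61
Net east component: 6.02 nmi.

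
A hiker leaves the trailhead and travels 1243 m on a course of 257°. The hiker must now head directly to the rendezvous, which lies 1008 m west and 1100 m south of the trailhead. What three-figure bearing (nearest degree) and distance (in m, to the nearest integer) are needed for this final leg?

166°, 845 m

Leg 1 (257°, 1243 m): east 1243 sin 257° = -1211.14, north 1243 cos 257° = -279.61
Current position: (-1211.14, -279.61). Target: (-1008, -1100). Remaining: Δeast = 203.14, Δnorth = -820.39.
Bearing = atan2(203.14, -820.39) mod 360° = 166.09°; distance = √((203.14)² + (-820.39)²) = 845.162 m.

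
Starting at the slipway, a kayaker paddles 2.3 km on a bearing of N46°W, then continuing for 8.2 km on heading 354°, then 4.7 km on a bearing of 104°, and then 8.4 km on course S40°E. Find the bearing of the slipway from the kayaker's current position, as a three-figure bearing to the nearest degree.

254°

Leg 1 (N46°W, 2.3 km): east 2.3 sin 314° = -1.65, north 2.3 cos 314° = 1.60
Leg 2 (354°, 8.2 km): east 8.2 sin 354° = -0.86, north 8.2 cos 354° = 8.16
Leg 3 (104°, 4.7 km): east 4.7 sin 104° = 4.56, north 4.7 cos 104° = -1.14
Leg 4 (S40°E, 8.4 km): east 8.4 sin 140° = 5.40, north 8.4 cos 140° = -6.43
Net displacement: 7.45 east, 2.18 north. Direction back to start is (-7.45, -2.18): bearing = atan2(-7.45, -2.18) mod 360° = 253.68° ≈ 254°.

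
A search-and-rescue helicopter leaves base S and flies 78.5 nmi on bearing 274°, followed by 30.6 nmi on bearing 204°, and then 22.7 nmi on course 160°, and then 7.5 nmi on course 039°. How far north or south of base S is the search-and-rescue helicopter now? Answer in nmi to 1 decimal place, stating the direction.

Leg 1 (274°, 78.5 nmi): east 78.5 sin 274° = -78.31, north 78.5 cos 274° = 5.48
Leg 2 (204°, 30.6 nmi): east 30.6 sin 204° = -12.45, north 30.6 cos 204° = -27.95
Leg 3 (160°, 22.7 nmi): east 22.7 sin 160° = 7.76, north 22.7 cos 160° = -21.33
Leg 4 (039°, 7.5 nmi): east 7.5 sin 39° = 4.72, north 7.5 cos 39° = 5.83
Net north component: -37.98 nmi.

38.0 nmi south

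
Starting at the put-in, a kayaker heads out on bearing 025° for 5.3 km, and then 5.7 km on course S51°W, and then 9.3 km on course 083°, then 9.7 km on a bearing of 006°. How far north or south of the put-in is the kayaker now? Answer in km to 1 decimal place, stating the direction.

Leg 1 (025°, 5.3 km): east 5.3 sin 25° = 2.24, north 5.3 cos 25° = 4.80
Leg 2 (S51°W, 5.7 km): east 5.7 sin 231° = -4.43, north 5.7 cos 231° = -3.59
Leg 3 (083°, 9.3 km): east 9.3 sin 83° = 9.23, north 9.3 cos 83° = 1.13
Leg 4 (006°, 9.7 km): east 9.7 sin 6° = 1.01, north 9.7 cos 6° = 9.65
Net north component: 12.00 km.

12.0 km north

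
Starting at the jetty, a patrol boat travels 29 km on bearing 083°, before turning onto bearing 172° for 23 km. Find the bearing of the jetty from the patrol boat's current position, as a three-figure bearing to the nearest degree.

Leg 1 (083°, 29 km): east 29 sin 83° = 28.78, north 29 cos 83° = 3.53
Leg 2 (172°, 23 km): east 23 sin 172° = 3.20, north 23 cos 172° = -22.78
Net displacement: 31.98 east, -19.24 north. Direction back to start is (-31.98, 19.24): bearing = atan2(-31.98, 19.24) mod 360° = 301.03° ≈ 301°.

301°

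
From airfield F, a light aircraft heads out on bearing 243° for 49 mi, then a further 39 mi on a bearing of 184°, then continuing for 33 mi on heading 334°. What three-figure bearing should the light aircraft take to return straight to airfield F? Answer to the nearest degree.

Leg 1 (243°, 49 mi): east 49 sin 243° = -43.66, north 49 cos 243° = -22.25
Leg 2 (184°, 39 mi): east 39 sin 184° = -2.72, north 39 cos 184° = -38.90
Leg 3 (334°, 33 mi): east 33 sin 334° = -14.47, north 33 cos 334° = 29.66
Net displacement: -60.85 east, -31.49 north. Direction back to start is (60.85, 31.49): bearing = atan2(60.85, 31.49) mod 360° = 62.64° ≈ 063°.

063°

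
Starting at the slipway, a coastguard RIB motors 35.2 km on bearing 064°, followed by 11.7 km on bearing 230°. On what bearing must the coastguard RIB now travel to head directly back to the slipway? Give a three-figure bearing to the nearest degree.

Leg 1 (064°, 35.2 km): east 35.2 sin 64° = 31.64, north 35.2 cos 64° = 15.43
Leg 2 (230°, 11.7 km): east 11.7 sin 230° = -8.96, north 11.7 cos 230° = -7.52
Net displacement: 22.67 east, 7.91 north. Direction back to start is (-22.67, -7.91): bearing = atan2(-22.67, -7.91) mod 360° = 250.77° ≈ 251°.

251°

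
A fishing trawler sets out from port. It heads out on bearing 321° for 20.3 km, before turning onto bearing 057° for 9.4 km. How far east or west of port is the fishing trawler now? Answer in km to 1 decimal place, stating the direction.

Leg 1 (321°, 20.3 km): east 20.3 sin 321° = -12.78, north 20.3 cos 321° = 15.78
Leg 2 (057°, 9.4 km): east 9.4 sin 57° = 7.88, north 9.4 cos 57° = 5.12
Net east component: -4.89 km.

4.9 km west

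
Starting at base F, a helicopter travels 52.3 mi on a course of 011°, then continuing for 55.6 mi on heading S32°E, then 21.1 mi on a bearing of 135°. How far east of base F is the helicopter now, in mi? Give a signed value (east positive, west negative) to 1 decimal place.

54.4 mi

Leg 1 (011°, 52.3 mi): east 52.3 sin 11° = 9.98, north 52.3 cos 11° = 51.34
Leg 2 (S32°E, 55.6 mi): east 55.6 sin 148° = 29.46, north 55.6 cos 148° = -47.15
Leg 3 (135°, 21.1 mi): east 21.1 sin 135° = 14.92, north 21.1 cos 135° = -14.92
Net east component: 54.36 mi.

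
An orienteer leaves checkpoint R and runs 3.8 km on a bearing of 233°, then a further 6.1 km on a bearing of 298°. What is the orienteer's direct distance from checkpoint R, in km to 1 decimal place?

Leg 1 (233°, 3.8 km): east 3.8 sin 233° = -3.03, north 3.8 cos 233° = -2.29
Leg 2 (298°, 6.1 km): east 6.1 sin 298° = -5.39, north 6.1 cos 298° = 2.86
Net: -8.42 east, 0.58 north. Distance = √((-8.42)² + (0.58)²) = 8.441 km.

8.4 km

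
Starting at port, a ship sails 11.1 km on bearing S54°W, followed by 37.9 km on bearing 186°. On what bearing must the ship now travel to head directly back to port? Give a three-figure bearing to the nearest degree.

016°

Leg 1 (S54°W, 11.1 km): east 11.1 sin 234° = -8.98, north 11.1 cos 234° = -6.52
Leg 2 (186°, 37.9 km): east 37.9 sin 186° = -3.96, north 37.9 cos 186° = -37.69
Net displacement: -12.94 east, -44.22 north. Direction back to start is (12.94, 44.22): bearing = atan2(12.94, 44.22) mod 360° = 16.31° ≈ 016°.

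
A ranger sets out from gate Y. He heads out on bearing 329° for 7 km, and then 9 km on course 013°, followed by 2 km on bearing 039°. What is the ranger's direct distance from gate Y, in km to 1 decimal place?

16.3 km

Leg 1 (329°, 7 km): east 7 sin 329° = -3.61, north 7 cos 329° = 6.00
Leg 2 (013°, 9 km): east 9 sin 13° = 2.02, north 9 cos 13° = 8.77
Leg 3 (039°, 2 km): east 2 sin 39° = 1.26, north 2 cos 39° = 1.55
Net: -0.32 east, 16.32 north. Distance = √((-0.32)² + (16.32)²) = 16.327 km.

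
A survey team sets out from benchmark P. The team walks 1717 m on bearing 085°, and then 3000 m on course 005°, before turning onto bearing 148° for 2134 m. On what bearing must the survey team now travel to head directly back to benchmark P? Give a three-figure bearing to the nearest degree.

247°

Leg 1 (085°, 1717 m): east 1717 sin 85° = 1710.47, north 1717 cos 85° = 149.65
Leg 2 (005°, 3000 m): east 3000 sin 5° = 261.47, north 3000 cos 5° = 2988.58
Leg 3 (148°, 2134 m): east 2134 sin 148° = 1130.85, north 2134 cos 148° = -1809.73
Net displacement: 3102.78 east, 1328.50 north. Direction back to start is (-3102.78, -1328.50): bearing = atan2(-3102.78, -1328.50) mod 360° = 246.82° ≈ 247°.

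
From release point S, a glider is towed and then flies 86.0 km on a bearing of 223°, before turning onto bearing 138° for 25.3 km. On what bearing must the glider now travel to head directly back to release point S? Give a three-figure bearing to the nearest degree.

Leg 1 (223°, 86.0 km): east 86.0 sin 223° = -58.65, north 86.0 cos 223° = -62.90
Leg 2 (138°, 25.3 km): east 25.3 sin 138° = 16.93, north 25.3 cos 138° = -18.80
Net displacement: -41.72 east, -81.70 north. Direction back to start is (41.72, 81.70): bearing = atan2(41.72, 81.70) mod 360° = 27.05° ≈ 027°.

027°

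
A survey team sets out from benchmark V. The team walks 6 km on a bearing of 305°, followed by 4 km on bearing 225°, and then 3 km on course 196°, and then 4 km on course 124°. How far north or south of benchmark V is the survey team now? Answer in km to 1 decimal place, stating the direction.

4.5 km south

Leg 1 (305°, 6 km): east 6 sin 305° = -4.91, north 6 cos 305° = 3.44
Leg 2 (225°, 4 km): east 4 sin 225° = -2.83, north 4 cos 225° = -2.83
Leg 3 (196°, 3 km): east 3 sin 196° = -0.83, north 3 cos 196° = -2.88
Leg 4 (124°, 4 km): east 4 sin 124° = 3.32, north 4 cos 124° = -2.24
Net north component: -4.51 km.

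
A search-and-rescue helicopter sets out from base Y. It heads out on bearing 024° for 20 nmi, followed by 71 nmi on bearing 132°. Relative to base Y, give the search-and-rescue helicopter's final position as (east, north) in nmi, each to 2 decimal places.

Leg 1 (024°, 20 nmi): east 20 sin 24° = 8.13, north 20 cos 24° = 18.27
Leg 2 (132°, 71 nmi): east 71 sin 132° = 52.76, north 71 cos 132° = -47.51
Summing: 60.90 nmi east, -29.24 nmi north → (60.90, -29.24).

(60.90, -29.24)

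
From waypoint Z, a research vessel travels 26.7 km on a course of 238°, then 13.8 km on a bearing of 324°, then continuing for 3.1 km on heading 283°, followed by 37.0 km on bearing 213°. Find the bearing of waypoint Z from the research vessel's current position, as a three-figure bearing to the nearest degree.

Leg 1 (238°, 26.7 km): east 26.7 sin 238° = -22.64, north 26.7 cos 238° = -14.15
Leg 2 (324°, 13.8 km): east 13.8 sin 324° = -8.11, north 13.8 cos 324° = 11.16
Leg 3 (283°, 3.1 km): east 3.1 sin 283° = -3.02, north 3.1 cos 283° = 0.70
Leg 4 (213°, 37.0 km): east 37.0 sin 213° = -20.15, north 37.0 cos 213° = -31.03
Net displacement: -53.93 east, -33.32 north. Direction back to start is (53.93, 33.32): bearing = atan2(53.93, 33.32) mod 360° = 58.29° ≈ 058°.

058°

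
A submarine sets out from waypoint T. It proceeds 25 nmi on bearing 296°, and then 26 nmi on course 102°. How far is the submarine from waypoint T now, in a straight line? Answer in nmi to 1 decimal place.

6.3 nmi

Leg 1 (296°, 25 nmi): east 25 sin 296° = -22.47, north 25 cos 296° = 10.96
Leg 2 (102°, 26 nmi): east 26 sin 102° = 25.43, north 26 cos 102° = -5.41
Net: 2.96 east, 5.55 north. Distance = √((2.96)² + (5.55)²) = 6.294 nmi.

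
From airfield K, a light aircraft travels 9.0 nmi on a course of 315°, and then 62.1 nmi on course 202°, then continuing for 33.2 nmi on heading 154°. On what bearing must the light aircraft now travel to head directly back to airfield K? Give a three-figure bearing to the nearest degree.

Leg 1 (315°, 9.0 nmi): east 9.0 sin 315° = -6.36, north 9.0 cos 315° = 6.36
Leg 2 (202°, 62.1 nmi): east 62.1 sin 202° = -23.26, north 62.1 cos 202° = -57.58
Leg 3 (154°, 33.2 nmi): east 33.2 sin 154° = 14.55, north 33.2 cos 154° = -29.84
Net displacement: -15.07 east, -81.05 north. Direction back to start is (15.07, 81.05): bearing = atan2(15.07, 81.05) mod 360° = 10.53° ≈ 011°.

011°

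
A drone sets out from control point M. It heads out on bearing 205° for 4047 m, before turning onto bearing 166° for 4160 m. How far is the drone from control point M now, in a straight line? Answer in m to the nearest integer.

Leg 1 (205°, 4047 m): east 4047 sin 205° = -1710.34, north 4047 cos 205° = -3667.83
Leg 2 (166°, 4160 m): east 4160 sin 166° = 1006.40, north 4160 cos 166° = -4036.43
Net: -703.94 east, -7704.26 north. Distance = √((-703.94)² + (-7704.26)²) = 7736.351 m.

7736 m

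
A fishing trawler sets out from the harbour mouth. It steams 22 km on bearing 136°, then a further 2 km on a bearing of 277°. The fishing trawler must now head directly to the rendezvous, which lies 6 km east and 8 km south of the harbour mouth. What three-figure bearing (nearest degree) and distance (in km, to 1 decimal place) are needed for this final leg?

Leg 1 (136°, 22 km): east 22 sin 136° = 15.28, north 22 cos 136° = -15.83
Leg 2 (277°, 2 km): east 2 sin 277° = -1.99, north 2 cos 277° = 0.24
Current position: (13.30, -15.58). Target: (6, -8). Remaining: Δeast = -7.30, Δnorth = 7.58.
Bearing = atan2(-7.30, 7.58) mod 360° = 316.09°; distance = √((-7.30)² + (7.58)²) = 10.523 km.

316°, 10.5 km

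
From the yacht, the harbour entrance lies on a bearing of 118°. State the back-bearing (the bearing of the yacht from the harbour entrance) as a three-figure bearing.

Back-bearing = 118° + 180° = 298°.

298°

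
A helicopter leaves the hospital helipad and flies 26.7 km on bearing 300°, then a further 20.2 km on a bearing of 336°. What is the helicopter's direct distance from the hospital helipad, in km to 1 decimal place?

44.6 km

Leg 1 (300°, 26.7 km): east 26.7 sin 300° = -23.12, north 26.7 cos 300° = 13.35
Leg 2 (336°, 20.2 km): east 20.2 sin 336° = -8.22, north 20.2 cos 336° = 18.45
Net: -31.34 east, 31.80 north. Distance = √((-31.34)² + (31.80)²) = 44.650 km.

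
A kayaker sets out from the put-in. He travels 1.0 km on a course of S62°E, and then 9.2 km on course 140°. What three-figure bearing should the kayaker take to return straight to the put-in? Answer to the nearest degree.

Leg 1 (S62°E, 1.0 km): east 1.0 sin 118° = 0.88, north 1.0 cos 118° = -0.47
Leg 2 (140°, 9.2 km): east 9.2 sin 140° = 5.91, north 9.2 cos 140° = -7.05
Net displacement: 6.80 east, -7.52 north. Direction back to start is (-6.80, 7.52): bearing = atan2(-6.80, 7.52) mod 360° = 317.88° ≈ 318°.

318°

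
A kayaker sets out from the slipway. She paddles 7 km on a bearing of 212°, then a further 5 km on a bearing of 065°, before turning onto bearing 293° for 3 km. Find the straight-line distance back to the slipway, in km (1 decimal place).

3.3 km

Leg 1 (212°, 7 km): east 7 sin 212° = -3.71, north 7 cos 212° = -5.94
Leg 2 (065°, 5 km): east 5 sin 65° = 4.53, north 5 cos 65° = 2.11
Leg 3 (293°, 3 km): east 3 sin 293° = -2.76, north 3 cos 293° = 1.17
Net: -1.94 east, -2.65 north. Distance = √((-1.94)² + (-2.65)²) = 3.285 km.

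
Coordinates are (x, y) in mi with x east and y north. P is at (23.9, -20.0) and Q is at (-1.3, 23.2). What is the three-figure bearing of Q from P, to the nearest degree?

Δeast = -1.3 − 23.9 = -25.20; Δnorth = 23.2 − -20.0 = 43.20.
Bearing = atan2(Δeast, Δnorth) mod 360° = 329.74° ≈ 330°.

330°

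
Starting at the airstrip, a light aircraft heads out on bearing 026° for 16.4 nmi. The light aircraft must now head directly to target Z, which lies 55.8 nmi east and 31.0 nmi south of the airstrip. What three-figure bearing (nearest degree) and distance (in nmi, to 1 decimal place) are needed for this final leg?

Leg 1 (026°, 16.4 nmi): east 16.4 sin 26° = 7.19, north 16.4 cos 26° = 14.74
Current position: (7.19, 14.74). Target: (55.8, -31.0). Remaining: Δeast = 48.61, Δnorth = -45.74.
Bearing = atan2(48.61, -45.74) mod 360° = 133.26°; distance = √((48.61)² + (-45.74)²) = 66.747 nmi.

133°, 66.7 nmi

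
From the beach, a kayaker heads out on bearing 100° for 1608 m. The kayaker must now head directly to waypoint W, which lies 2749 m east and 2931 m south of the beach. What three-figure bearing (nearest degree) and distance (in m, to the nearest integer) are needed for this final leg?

Leg 1 (100°, 1608 m): east 1608 sin 100° = 1583.57, north 1608 cos 100° = -279.23
Current position: (1583.57, -279.23). Target: (2749, -2931). Remaining: Δeast = 1165.43, Δnorth = -2651.77.
Bearing = atan2(1165.43, -2651.77) mod 360° = 156.27°; distance = √((1165.43)² + (-2651.77)²) = 2896.572 m.

156°, 2897 m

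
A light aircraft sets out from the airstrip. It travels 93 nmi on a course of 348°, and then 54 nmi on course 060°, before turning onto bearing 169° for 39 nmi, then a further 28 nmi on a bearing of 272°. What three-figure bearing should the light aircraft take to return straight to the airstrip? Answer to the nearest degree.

Leg 1 (348°, 93 nmi): east 93 sin 348° = -19.34, north 93 cos 348° = 90.97
Leg 2 (060°, 54 nmi): east 54 sin 60° = 46.77, north 54 cos 60° = 27.00
Leg 3 (169°, 39 nmi): east 39 sin 169° = 7.44, north 39 cos 169° = -38.28
Leg 4 (272°, 28 nmi): east 28 sin 272° = -27.98, north 28 cos 272° = 0.98
Net displacement: 6.89 east, 80.66 north. Direction back to start is (-6.89, -80.66): bearing = atan2(-6.89, -80.66) mod 360° = 184.88° ≈ 185°.

185°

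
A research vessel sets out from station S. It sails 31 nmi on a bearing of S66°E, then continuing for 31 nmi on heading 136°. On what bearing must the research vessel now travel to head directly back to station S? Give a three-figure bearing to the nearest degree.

305°

Leg 1 (S66°E, 31 nmi): east 31 sin 114° = 28.32, north 31 cos 114° = -12.61
Leg 2 (136°, 31 nmi): east 31 sin 136° = 21.53, north 31 cos 136° = -22.30
Net displacement: 49.85 east, -34.91 north. Direction back to start is (-49.85, 34.91): bearing = atan2(-49.85, 34.91) mod 360° = 305.00° ≈ 305°.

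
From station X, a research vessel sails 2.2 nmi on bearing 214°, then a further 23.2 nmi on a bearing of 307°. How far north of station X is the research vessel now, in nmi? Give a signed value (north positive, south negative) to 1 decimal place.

12.1 nmi

Leg 1 (214°, 2.2 nmi): east 2.2 sin 214° = -1.23, north 2.2 cos 214° = -1.82
Leg 2 (307°, 23.2 nmi): east 23.2 sin 307° = -18.53, north 23.2 cos 307° = 13.96
Net north component: 12.14 nmi.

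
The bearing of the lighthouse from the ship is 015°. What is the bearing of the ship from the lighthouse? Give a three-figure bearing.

Back-bearing = 015° + 180° = 195°.

195°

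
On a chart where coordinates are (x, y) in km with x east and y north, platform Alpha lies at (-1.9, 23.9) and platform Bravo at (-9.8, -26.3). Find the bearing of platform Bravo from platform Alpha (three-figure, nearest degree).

Δeast = -9.8 − -1.9 = -7.90; Δnorth = -26.3 − 23.9 = -50.20.
Bearing = atan2(Δeast, Δnorth) mod 360° = 188.94° ≈ 189°.

189°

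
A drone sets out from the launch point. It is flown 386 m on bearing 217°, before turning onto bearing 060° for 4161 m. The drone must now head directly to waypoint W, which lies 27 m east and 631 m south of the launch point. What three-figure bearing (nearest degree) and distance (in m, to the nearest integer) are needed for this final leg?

234°, 4118 m

Leg 1 (217°, 386 m): east 386 sin 217° = -232.30, north 386 cos 217° = -308.27
Leg 2 (060°, 4161 m): east 4161 sin 60° = 3603.53, north 4161 cos 60° = 2080.50
Current position: (3371.23, 1772.23). Target: (27, -631). Remaining: Δeast = -3344.23, Δnorth = -2403.23.
Bearing = atan2(-3344.23, -2403.23) mod 360° = 234.30°; distance = √((-3344.23)² + (-2403.23)²) = 4118.177 m.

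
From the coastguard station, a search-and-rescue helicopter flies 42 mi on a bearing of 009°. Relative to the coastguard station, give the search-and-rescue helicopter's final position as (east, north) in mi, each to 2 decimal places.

Leg 1 (009°, 42 mi): east 42 sin 9° = 6.57, north 42 cos 9° = 41.48
Summing: 6.57 mi east, 41.48 mi north → (6.57, 41.48).

(6.57, 41.48)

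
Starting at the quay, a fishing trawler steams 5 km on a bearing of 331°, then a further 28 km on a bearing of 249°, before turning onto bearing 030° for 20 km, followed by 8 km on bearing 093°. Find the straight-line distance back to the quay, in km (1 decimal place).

Leg 1 (331°, 5 km): east 5 sin 331° = -2.42, north 5 cos 331° = 4.37
Leg 2 (249°, 28 km): east 28 sin 249° = -26.14, north 28 cos 249° = -10.03
Leg 3 (030°, 20 km): east 20 sin 30° = 10.00, north 20 cos 30° = 17.32
Leg 4 (093°, 8 km): east 8 sin 93° = 7.99, north 8 cos 93° = -0.42
Net: -10.58 east, 11.24 north. Distance = √((-10.58)² + (11.24)²) = 15.433 km.

15.4 km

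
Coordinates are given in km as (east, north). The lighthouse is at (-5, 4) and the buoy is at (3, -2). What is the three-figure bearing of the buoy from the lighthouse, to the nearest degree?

127°

Δeast = 3 − -5 = 8.00; Δnorth = -2 − 4 = -6.00.
Bearing = atan2(Δeast, Δnorth) mod 360° = 126.87° ≈ 127°.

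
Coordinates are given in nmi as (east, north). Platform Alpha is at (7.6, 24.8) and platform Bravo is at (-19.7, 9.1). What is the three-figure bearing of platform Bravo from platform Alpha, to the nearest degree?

240°

Δeast = -19.7 − 7.6 = -27.30; Δnorth = 9.1 − 24.8 = -15.70.
Bearing = atan2(Δeast, Δnorth) mod 360° = 240.10° ≈ 240°.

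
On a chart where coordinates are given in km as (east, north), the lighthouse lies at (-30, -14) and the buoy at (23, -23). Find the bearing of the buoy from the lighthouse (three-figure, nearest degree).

Δeast = 23 − -30 = 53.00; Δnorth = -23 − -14 = -9.00.
Bearing = atan2(Δeast, Δnorth) mod 360° = 99.64° ≈ 100°.

100°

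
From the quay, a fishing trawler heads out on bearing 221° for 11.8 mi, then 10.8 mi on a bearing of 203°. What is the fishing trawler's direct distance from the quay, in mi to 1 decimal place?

22.3 mi

Leg 1 (221°, 11.8 mi): east 11.8 sin 221° = -7.74, north 11.8 cos 221° = -8.91
Leg 2 (203°, 10.8 mi): east 10.8 sin 203° = -4.22, north 10.8 cos 203° = -9.94
Net: -11.96 east, -18.85 north. Distance = √((-11.96)² + (-18.85)²) = 22.322 mi.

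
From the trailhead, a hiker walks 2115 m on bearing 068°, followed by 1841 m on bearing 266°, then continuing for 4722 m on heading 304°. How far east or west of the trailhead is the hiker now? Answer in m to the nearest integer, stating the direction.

3790 m west

Leg 1 (068°, 2115 m): east 2115 sin 68° = 1960.99, north 2115 cos 68° = 792.29
Leg 2 (266°, 1841 m): east 1841 sin 266° = -1836.52, north 1841 cos 266° = -128.42
Leg 3 (304°, 4722 m): east 4722 sin 304° = -3914.72, north 4722 cos 304° = 2640.51
Net east component: -3790.24 m.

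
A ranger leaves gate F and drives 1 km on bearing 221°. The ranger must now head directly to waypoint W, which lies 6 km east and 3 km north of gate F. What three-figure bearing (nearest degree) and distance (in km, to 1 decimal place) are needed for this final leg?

061°, 7.6 km

Leg 1 (221°, 1 km): east 1 sin 221° = -0.66, north 1 cos 221° = -0.75
Current position: (-0.66, -0.75). Target: (6, 3). Remaining: Δeast = 6.66, Δnorth = 3.75.
Bearing = atan2(6.66, 3.75) mod 360° = 60.57°; distance = √((6.66)² + (3.75)²) = 7.642 km.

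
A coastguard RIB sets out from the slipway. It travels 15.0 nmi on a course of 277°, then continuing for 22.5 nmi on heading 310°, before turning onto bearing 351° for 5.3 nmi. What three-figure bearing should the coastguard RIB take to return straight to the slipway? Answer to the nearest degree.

Leg 1 (277°, 15.0 nmi): east 15.0 sin 277° = -14.89, north 15.0 cos 277° = 1.83
Leg 2 (310°, 22.5 nmi): east 22.5 sin 310° = -17.24, north 22.5 cos 310° = 14.46
Leg 3 (351°, 5.3 nmi): east 5.3 sin 351° = -0.83, north 5.3 cos 351° = 5.23
Net displacement: -32.95 east, 21.53 north. Direction back to start is (32.95, -21.53): bearing = atan2(32.95, -21.53) mod 360° = 123.15° ≈ 123°.

123°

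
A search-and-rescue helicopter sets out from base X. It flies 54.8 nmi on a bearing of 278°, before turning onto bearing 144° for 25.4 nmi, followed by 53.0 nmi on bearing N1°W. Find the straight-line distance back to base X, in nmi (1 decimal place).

Leg 1 (278°, 54.8 nmi): east 54.8 sin 278° = -54.27, north 54.8 cos 278° = 7.63
Leg 2 (144°, 25.4 nmi): east 25.4 sin 144° = 14.93, north 25.4 cos 144° = -20.55
Leg 3 (N1°W, 53.0 nmi): east 53.0 sin 359° = -0.92, north 53.0 cos 359° = 52.99
Net: -40.26 east, 40.07 north. Distance = √((-40.26)² + (40.07)²) = 56.803 nmi.

56.8 nmi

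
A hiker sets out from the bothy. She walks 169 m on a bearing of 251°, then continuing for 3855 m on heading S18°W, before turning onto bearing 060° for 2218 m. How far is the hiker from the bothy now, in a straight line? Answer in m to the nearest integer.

Leg 1 (251°, 169 m): east 169 sin 251° = -159.79, north 169 cos 251° = -55.02
Leg 2 (S18°W, 3855 m): east 3855 sin 198° = -1191.26, north 3855 cos 198° = -3666.32
Leg 3 (060°, 2218 m): east 2218 sin 60° = 1920.84, north 2218 cos 60° = 1109.00
Net: 569.79 east, -2612.34 north. Distance = √((569.79)² + (-2612.34)²) = 2673.762 m.

2674 m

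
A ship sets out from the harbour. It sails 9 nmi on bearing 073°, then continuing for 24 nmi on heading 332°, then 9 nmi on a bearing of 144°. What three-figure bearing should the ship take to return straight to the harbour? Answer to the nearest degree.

189°

Leg 1 (073°, 9 nmi): east 9 sin 73° = 8.61, north 9 cos 73° = 2.63
Leg 2 (332°, 24 nmi): east 24 sin 332° = -11.27, north 24 cos 332° = 21.19
Leg 3 (144°, 9 nmi): east 9 sin 144° = 5.29, north 9 cos 144° = -7.28
Net displacement: 2.63 east, 16.54 north. Direction back to start is (-2.63, -16.54): bearing = atan2(-2.63, -16.54) mod 360° = 189.03° ≈ 189°.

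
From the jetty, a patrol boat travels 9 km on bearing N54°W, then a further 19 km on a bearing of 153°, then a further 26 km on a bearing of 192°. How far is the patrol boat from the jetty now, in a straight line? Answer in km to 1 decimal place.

Leg 1 (N54°W, 9 km): east 9 sin 306° = -7.28, north 9 cos 306° = 5.29
Leg 2 (153°, 19 km): east 19 sin 153° = 8.63, north 19 cos 153° = -16.93
Leg 3 (192°, 26 km): east 26 sin 192° = -5.41, north 26 cos 192° = -25.43
Net: -4.06 east, -37.07 north. Distance = √((-4.06)² + (-37.07)²) = 37.293 km.

37.3 km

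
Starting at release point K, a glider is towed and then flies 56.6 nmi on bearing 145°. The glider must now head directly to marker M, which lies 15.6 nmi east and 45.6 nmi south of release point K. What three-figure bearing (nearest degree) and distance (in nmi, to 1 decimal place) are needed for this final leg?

273°, 16.9 nmi

Leg 1 (145°, 56.6 nmi): east 56.6 sin 145° = 32.46, north 56.6 cos 145° = -46.36
Current position: (32.46, -46.36). Target: (15.6, -45.6). Remaining: Δeast = -16.86, Δnorth = 0.76.
Bearing = atan2(-16.86, 0.76) mod 360° = 272.59°; distance = √((-16.86)² + (0.76)²) = 16.882 nmi.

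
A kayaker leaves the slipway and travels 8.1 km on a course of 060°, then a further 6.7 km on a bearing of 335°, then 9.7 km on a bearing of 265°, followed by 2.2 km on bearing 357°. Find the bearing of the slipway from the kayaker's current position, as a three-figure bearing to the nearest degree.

Leg 1 (060°, 8.1 km): east 8.1 sin 60° = 7.01, north 8.1 cos 60° = 4.05
Leg 2 (335°, 6.7 km): east 6.7 sin 335° = -2.83, north 6.7 cos 335° = 6.07
Leg 3 (265°, 9.7 km): east 9.7 sin 265° = -9.66, north 9.7 cos 265° = -0.85
Leg 4 (357°, 2.2 km): east 2.2 sin 357° = -0.12, north 2.2 cos 357° = 2.20
Net displacement: -5.59 east, 11.47 north. Direction back to start is (5.59, -11.47): bearing = atan2(5.59, -11.47) mod 360° = 154.00° ≈ 154°.

154°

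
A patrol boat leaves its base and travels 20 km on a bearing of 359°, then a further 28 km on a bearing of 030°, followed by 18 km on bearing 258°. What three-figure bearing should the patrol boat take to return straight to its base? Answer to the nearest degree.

Leg 1 (359°, 20 km): east 20 sin 359° = -0.35, north 20 cos 359° = 20.00
Leg 2 (030°, 28 km): east 28 sin 30° = 14.00, north 28 cos 30° = 24.25
Leg 3 (258°, 18 km): east 18 sin 258° = -17.61, north 18 cos 258° = -3.74
Net displacement: -3.96 east, 40.50 north. Direction back to start is (3.96, -40.50): bearing = atan2(3.96, -40.50) mod 360° = 174.42° ≈ 174°.

174°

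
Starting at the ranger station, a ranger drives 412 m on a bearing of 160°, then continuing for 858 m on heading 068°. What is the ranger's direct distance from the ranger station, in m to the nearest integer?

Leg 1 (160°, 412 m): east 412 sin 160° = 140.91, north 412 cos 160° = -387.15
Leg 2 (068°, 858 m): east 858 sin 68° = 795.52, north 858 cos 68° = 321.41
Net: 936.44 east, -65.74 north. Distance = √((936.44)² + (-65.74)²) = 938.741 m.

939 m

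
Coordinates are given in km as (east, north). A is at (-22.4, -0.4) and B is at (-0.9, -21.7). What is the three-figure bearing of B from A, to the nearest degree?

135°

Δeast = -0.9 − -22.4 = 21.50; Δnorth = -21.7 − -0.4 = -21.30.
Bearing = atan2(Δeast, Δnorth) mod 360° = 134.73° ≈ 135°.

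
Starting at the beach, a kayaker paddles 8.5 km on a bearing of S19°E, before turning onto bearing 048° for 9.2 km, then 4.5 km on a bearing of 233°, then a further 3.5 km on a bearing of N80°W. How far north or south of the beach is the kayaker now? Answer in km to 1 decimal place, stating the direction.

Leg 1 (S19°E, 8.5 km): east 8.5 sin 161° = 2.77, north 8.5 cos 161° = -8.04
Leg 2 (048°, 9.2 km): east 9.2 sin 48° = 6.84, north 9.2 cos 48° = 6.16
Leg 3 (233°, 4.5 km): east 4.5 sin 233° = -3.59, north 4.5 cos 233° = -2.71
Leg 4 (N80°W, 3.5 km): east 3.5 sin 280° = -3.45, north 3.5 cos 280° = 0.61
Net north component: -3.98 km.

4.0 km south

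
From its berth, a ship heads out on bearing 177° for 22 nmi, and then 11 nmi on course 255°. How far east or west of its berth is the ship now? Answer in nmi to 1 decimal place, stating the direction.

Leg 1 (177°, 22 nmi): east 22 sin 177° = 1.15, north 22 cos 177° = -21.97
Leg 2 (255°, 11 nmi): east 11 sin 255° = -10.63, north 11 cos 255° = -2.85
Net east component: -9.47 nmi.

9.5 nmi west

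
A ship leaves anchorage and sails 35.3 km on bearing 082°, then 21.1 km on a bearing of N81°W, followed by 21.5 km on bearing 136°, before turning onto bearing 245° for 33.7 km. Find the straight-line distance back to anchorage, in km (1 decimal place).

Leg 1 (082°, 35.3 km): east 35.3 sin 82° = 34.96, north 35.3 cos 82° = 4.91
Leg 2 (N81°W, 21.1 km): east 21.1 sin 279° = -20.84, north 21.1 cos 279° = 3.30
Leg 3 (136°, 21.5 km): east 21.5 sin 136° = 14.94, north 21.5 cos 136° = -15.47
Leg 4 (245°, 33.7 km): east 33.7 sin 245° = -30.54, north 33.7 cos 245° = -14.24
Net: -1.49 east, -21.49 north. Distance = √((-1.49)² + (-21.49)²) = 21.546 km.

21.5 km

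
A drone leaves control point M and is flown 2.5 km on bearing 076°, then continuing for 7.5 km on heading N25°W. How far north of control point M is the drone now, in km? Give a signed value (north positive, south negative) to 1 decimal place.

Leg 1 (076°, 2.5 km): east 2.5 sin 76° = 2.43, north 2.5 cos 76° = 0.60
Leg 2 (N25°W, 7.5 km): east 7.5 sin 335° = -3.17, north 7.5 cos 335° = 6.80
Net north component: 7.40 km.

7.4 km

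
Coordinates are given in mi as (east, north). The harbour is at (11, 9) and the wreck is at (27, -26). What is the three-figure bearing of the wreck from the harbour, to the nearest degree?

155°

Δeast = 27 − 11 = 16.00; Δnorth = -26 − 9 = -35.00.
Bearing = atan2(Δeast, Δnorth) mod 360° = 155.43° ≈ 155°.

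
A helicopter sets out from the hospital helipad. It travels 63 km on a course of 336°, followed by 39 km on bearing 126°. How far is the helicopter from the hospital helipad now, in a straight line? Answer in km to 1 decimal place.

35.1 km

Leg 1 (336°, 63 km): east 63 sin 336° = -25.62, north 63 cos 336° = 57.55
Leg 2 (126°, 39 km): east 39 sin 126° = 31.55, north 39 cos 126° = -22.92
Net: 5.93 east, 34.63 north. Distance = √((5.93)² + (34.63)²) = 35.133 km.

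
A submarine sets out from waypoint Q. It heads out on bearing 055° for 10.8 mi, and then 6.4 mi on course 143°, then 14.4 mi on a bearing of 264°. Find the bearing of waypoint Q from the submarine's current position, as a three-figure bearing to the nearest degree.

075°

Leg 1 (055°, 10.8 mi): east 10.8 sin 55° = 8.85, north 10.8 cos 55° = 6.19
Leg 2 (143°, 6.4 mi): east 6.4 sin 143° = 3.85, north 6.4 cos 143° = -5.11
Leg 3 (264°, 14.4 mi): east 14.4 sin 264° = -14.32, north 14.4 cos 264° = -1.51
Net displacement: -1.62 east, -0.42 north. Direction back to start is (1.62, 0.42): bearing = atan2(1.62, 0.42) mod 360° = 75.43° ≈ 075°.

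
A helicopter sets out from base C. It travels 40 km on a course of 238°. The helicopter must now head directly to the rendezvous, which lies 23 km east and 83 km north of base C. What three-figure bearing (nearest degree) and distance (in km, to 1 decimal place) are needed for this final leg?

Leg 1 (238°, 40 km): east 40 sin 238° = -33.92, north 40 cos 238° = -21.20
Current position: (-33.92, -21.20). Target: (23, 83). Remaining: Δeast = 56.92, Δnorth = 104.20.
Bearing = atan2(56.92, 104.20) mod 360° = 28.65°; distance = √((56.92)² + (104.20)²) = 118.731 km.

029°, 118.7 km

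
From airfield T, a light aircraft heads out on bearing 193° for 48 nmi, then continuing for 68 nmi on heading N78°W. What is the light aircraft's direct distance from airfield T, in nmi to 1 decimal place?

83.9 nmi

Leg 1 (193°, 48 nmi): east 48 sin 193° = -10.80, north 48 cos 193° = -46.77
Leg 2 (N78°W, 68 nmi): east 68 sin 282° = -66.51, north 68 cos 282° = 14.14
Net: -77.31 east, -32.63 north. Distance = √((-77.31)² + (-32.63)²) = 83.916 nmi.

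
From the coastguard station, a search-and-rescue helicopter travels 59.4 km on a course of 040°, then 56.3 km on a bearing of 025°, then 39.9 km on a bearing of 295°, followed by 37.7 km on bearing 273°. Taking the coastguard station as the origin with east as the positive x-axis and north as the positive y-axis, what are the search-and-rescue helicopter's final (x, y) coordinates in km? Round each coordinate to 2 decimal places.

(-11.84, 115.36)

Leg 1 (040°, 59.4 km): east 59.4 sin 40° = 38.18, north 59.4 cos 40° = 45.50
Leg 2 (025°, 56.3 km): east 56.3 sin 25° = 23.79, north 56.3 cos 25° = 51.03
Leg 3 (295°, 39.9 km): east 39.9 sin 295° = -36.16, north 39.9 cos 295° = 16.86
Leg 4 (273°, 37.7 km): east 37.7 sin 273° = -37.65, north 37.7 cos 273° = 1.97
Summing: -11.84 km east, 115.36 km north → (-11.84, 115.36).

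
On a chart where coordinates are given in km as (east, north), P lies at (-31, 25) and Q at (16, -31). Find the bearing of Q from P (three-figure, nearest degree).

Δeast = 16 − -31 = 47.00; Δnorth = -31 − 25 = -56.00.
Bearing = atan2(Δeast, Δnorth) mod 360° = 139.99° ≈ 140°.

140°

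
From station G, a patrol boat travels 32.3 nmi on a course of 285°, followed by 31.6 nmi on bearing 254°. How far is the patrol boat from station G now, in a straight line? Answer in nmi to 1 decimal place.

Leg 1 (285°, 32.3 nmi): east 32.3 sin 285° = -31.20, north 32.3 cos 285° = 8.36
Leg 2 (254°, 31.6 nmi): east 31.6 sin 254° = -30.38, north 31.6 cos 254° = -8.71
Net: -61.58 east, -0.35 north. Distance = √((-61.58)² + (-0.35)²) = 61.576 nmi.

61.6 nmi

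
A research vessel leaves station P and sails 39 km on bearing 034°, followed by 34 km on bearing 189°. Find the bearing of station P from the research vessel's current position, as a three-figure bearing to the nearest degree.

Leg 1 (034°, 39 km): east 39 sin 34° = 21.81, north 39 cos 34° = 32.33
Leg 2 (189°, 34 km): east 34 sin 189° = -5.32, north 34 cos 189° = -33.58
Net displacement: 16.49 east, -1.25 north. Direction back to start is (-16.49, 1.25): bearing = atan2(-16.49, 1.25) mod 360° = 274.33° ≈ 274°.

274°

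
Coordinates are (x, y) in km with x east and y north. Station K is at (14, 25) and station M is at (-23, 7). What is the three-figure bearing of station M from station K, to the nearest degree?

244°

Δeast = -23 − 14 = -37.00; Δnorth = 7 − 25 = -18.00.
Bearing = atan2(Δeast, Δnorth) mod 360° = 244.06° ≈ 244°.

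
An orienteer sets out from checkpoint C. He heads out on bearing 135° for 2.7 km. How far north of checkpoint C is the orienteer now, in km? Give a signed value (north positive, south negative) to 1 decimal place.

-1.9 km

Leg 1 (135°, 2.7 km): east 2.7 sin 135° = 1.91, north 2.7 cos 135° = -1.91
Net north component: -1.91 km.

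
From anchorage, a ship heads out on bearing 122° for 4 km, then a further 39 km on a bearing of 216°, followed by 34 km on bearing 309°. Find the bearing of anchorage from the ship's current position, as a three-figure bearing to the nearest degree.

Leg 1 (122°, 4 km): east 4 sin 122° = 3.39, north 4 cos 122° = -2.12
Leg 2 (216°, 39 km): east 39 sin 216° = -22.92, north 39 cos 216° = -31.55
Leg 3 (309°, 34 km): east 34 sin 309° = -26.42, north 34 cos 309° = 21.40
Net displacement: -45.95 east, -12.27 north. Direction back to start is (45.95, 12.27): bearing = atan2(45.95, 12.27) mod 360° = 75.05° ≈ 075°.

075°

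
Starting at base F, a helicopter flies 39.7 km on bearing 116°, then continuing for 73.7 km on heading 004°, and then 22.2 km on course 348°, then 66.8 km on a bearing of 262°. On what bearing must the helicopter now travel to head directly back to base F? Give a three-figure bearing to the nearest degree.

Leg 1 (116°, 39.7 km): east 39.7 sin 116° = 35.68, north 39.7 cos 116° = -17.40
Leg 2 (004°, 73.7 km): east 73.7 sin 4° = 5.14, north 73.7 cos 4° = 73.52
Leg 3 (348°, 22.2 km): east 22.2 sin 348° = -4.62, north 22.2 cos 348° = 21.71
Leg 4 (262°, 66.8 km): east 66.8 sin 262° = -66.15, north 66.8 cos 262° = -9.30
Net displacement: -29.94 east, 68.54 north. Direction back to start is (29.94, -68.54): bearing = atan2(29.94, -68.54) mod 360° = 156.40° ≈ 156°.

156°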